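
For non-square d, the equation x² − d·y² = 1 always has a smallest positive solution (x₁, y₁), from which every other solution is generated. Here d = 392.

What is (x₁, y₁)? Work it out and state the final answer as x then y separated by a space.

d=392: √d = [19; 1,3,1,38] (ℓ=4, even), read p_3/q_3
a_0=19:  p_0=19·1+0=19,  q_0=19·0+1=1
…
a_2=3:  p_2=3·20+19=79,  q_2=3·1+1=4
a_3=1:  p_3=1·79+20=99,  q_3=1·4+1=5
fundamental: x₁=99, y₁=5  (since 9801 − 392·25 = 1)

99 5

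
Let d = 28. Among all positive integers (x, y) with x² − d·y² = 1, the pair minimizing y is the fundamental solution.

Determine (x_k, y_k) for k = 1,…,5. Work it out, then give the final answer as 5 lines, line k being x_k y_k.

[5; 3,2,3,10] for √28; ℓ=4 ⇒ convergent index 3
step 0: (5, 1)  from 5·(1,0) + (0,1)
step 1: (16, 3)  from 3·(5,1) + (1,0)
step 2: (37, 7)  from 2·(16,3) + (5,1)
step 3: (127, 24)  from 3·(37,7) + (16,3)
fundamental: x₁=127, y₁=24  (since 16129 − 28·576 = 1)
k=2:  x_2 = 127·127+28·24·24 = 32257,  y_2 = 127·24+24·127 = 6096
k=3:  x_3 = 127·32257+28·24·6096 = 8193151,  y_3 = 127·6096+24·32257 = 1548360
k=4:  x_4 = 127·8193151+28·24·1548360 = 2081028097,  y_4 = 127·1548360+24·8193151 = 393277344
k=5:  x_5 = 127·2081028097+28·24·393277344 = 528572943487,  y_5 = 127·393277344+24·2081028097 = 99890897016

127 24
32257 6096
8193151 1548360
2081028097 393277344
528572943487 99890897016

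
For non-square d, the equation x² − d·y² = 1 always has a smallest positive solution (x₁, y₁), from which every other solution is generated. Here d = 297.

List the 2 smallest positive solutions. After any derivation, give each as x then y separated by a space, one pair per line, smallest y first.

48599 2820
4723725601 274098360

√297 = [17; 4,3,1,1,2,1,1,3,4,34, …], period ℓ=10 (even) → k=9
step 0: (17, 1)  from 17·(1,0) + (0,1)
…
step 4: (517, 30)  from 1·(293,17) + (224,13)
step 5: (1327, 77)  from 2·(517,30) + (293,17)
step 6: (1844, 107)  from 1·(1327,77) + (517,30)
step 7: (3171, 184)  from 1·(1844,107) + (1327,77)
step 8: (11357, 659)  from 3·(3171,184) + (1844,107)
step 9: (48599, 2820)  from 4·(11357,659) + (3171,184)
→ (48599, 2820).  Check: 48599²=2361862801, 297·2820²=2361862800, difference 1.
k=2:  x_2 = 48599·48599+297·2820·2820 = 4723725601,  y_2 = 48599·2820+2820·48599 = 274098360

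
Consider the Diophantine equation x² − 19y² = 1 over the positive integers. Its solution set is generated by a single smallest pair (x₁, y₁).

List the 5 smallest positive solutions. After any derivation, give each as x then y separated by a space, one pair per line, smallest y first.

√19 → a₀=4, period (2,1,3,1,2,8); ℓ=6 even so k=5
a_0=4:  p_0=4·1+0=4,  q_0=4·0+1=1
…
a_4=1:  p_4=1·48+13=61,  q_4=1·11+3=14
a_5=2:  p_5=2·61+48=170,  q_5=2·14+11=39
fundamental: x₁=170, y₁=39  (since 28900 − 19·1521 = 1)
(x_2, y_2) = (170·170 + 19·39·39, 170·39 + 39·170) = (57799, 13260)
(x_3, y_3) = (170·57799 + 19·39·13260, 170·13260 + 39·57799) = (19651490, 4508361)
(x_4, y_4) = (170·19651490 + 19·39·4508361, 170·4508361 + 39·19651490) = (6681448801, 1532829480)
(x_5, y_5) = (170·6681448801 + 19·39·1532829480, 170·1532829480 + 39·6681448801) = (2271672940850, 521157514839)

170 39
57799 13260
19651490 4508361
6681448801 1532829480
2271672940850 521157514839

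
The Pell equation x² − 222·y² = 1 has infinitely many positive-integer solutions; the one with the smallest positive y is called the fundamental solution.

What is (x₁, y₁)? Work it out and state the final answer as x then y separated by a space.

149 10

[14; 1,8,1,28] for √222; ℓ=4 ⇒ convergent index 3
i=0: a=14 ⇒ p=14, q=1
i=1: a=1 ⇒ p=15, q=1
i=2: a=8 ⇒ p=134, q=9
i=3: a=1 ⇒ p=149, q=10
fundamental: x₁=149, y₁=10  (since 22201 − 222·100 = 1)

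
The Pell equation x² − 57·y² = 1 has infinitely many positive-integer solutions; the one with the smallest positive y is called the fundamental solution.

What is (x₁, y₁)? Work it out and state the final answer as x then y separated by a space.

151 20

[7; 1,1,4,1,1,14] for √57; ℓ=6 ⇒ convergent index 5
step 0: (7, 1)  from 7·(1,0) + (0,1)
step 1: (8, 1)  from 1·(7,1) + (1,0)
step 2: (15, 2)  from 1·(8,1) + (7,1)
…
step 4: (83, 11)  from 1·(68,9) + (15,2)
step 5: (151, 20)  from 1·(83,11) + (68,9)
→ (151, 20).  Check: 151²=22801, 57·20²=22800, difference 1.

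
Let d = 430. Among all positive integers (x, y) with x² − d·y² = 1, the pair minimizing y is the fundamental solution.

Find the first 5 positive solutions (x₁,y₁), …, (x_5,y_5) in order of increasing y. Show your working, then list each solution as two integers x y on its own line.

d=430: √d = [20; 1,2,1,3,1,…,2,1,40] (ℓ=14, even), read p_13/q_13
step 0: (20, 1)  from 20·(1,0) + (0,1)
…
step 3: (83, 4)  from 1·(62,3) + (21,1)
…
step 5: (394, 19)  from 1·(311,15) + (83,4)
…
step 7: (21794, 1051)  from 8·(2675,129) + (394,19)
step 8: (133439, 6435)  from 6·(21794,1051) + (2675,129)
step 9: (155233, 7486)  from 1·(133439,6435) + (21794,1051)
step 10: (599138, 28893)  from 3·(155233,7486) + (133439,6435)
…
step 12: (2107880, 101651)  from 2·(754371,36379) + (599138,28893)
step 13: (2862251, 138030)  from 1·(2107880,101651) + (754371,36379)
→ (2862251, 138030).  Check: 2862251²=8192480787001, 430·138030²=8192480787000, difference 1.
n=2: (2862251,138030)∘(2862251,138030) = (2862251·2862251+430·138030·138030, 2862251·138030+138030·2862251) = (16384961574001,790153011060)
n=3: (16384961574001,790153011060)∘(2862251,138030) = (2862251·16384961574001+430·138030·790153011060, 2862251·790153011060+138030·16384961574001) = (93795745300289010251,4523232492118854090)
n=4: (93795745300289010251,4523232492118854090)∘(2862251,138030) = (2862251·93795745300289010251+430·138030·4523232492118854090, 2862251·4523232492118854090+138030·93795745300289010251) = (536933931562978654798296001,25893253447598574322902120)
n=5: (536933931562978654798296001,25893253447598574322902120)∘(2862251,138030) = (2862251·536933931562978654798296001+430·138030·25893253447598574322902120, 2862251·25893253447598574322902120+138030·536933931562978654798296001) = (3073679365100040639604854765306251,148225981147280410676109712890150)

2862251 138030
16384961574001 790153011060
93795745300289010251 4523232492118854090
536933931562978654798296001 25893253447598574322902120
3073679365100040639604854765306251 148225981147280410676109712890150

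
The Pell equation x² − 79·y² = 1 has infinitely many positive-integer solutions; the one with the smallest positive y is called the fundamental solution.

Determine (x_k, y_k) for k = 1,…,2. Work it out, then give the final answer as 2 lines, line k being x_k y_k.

d=79: √d = [8; 1,7,1,16] (ℓ=4, even), read p_3/q_3
step 0: (8, 1)  from 8·(1,0) + (0,1)
step 1: (9, 1)  from 1·(8,1) + (1,0)
step 2: (71, 8)  from 7·(9,1) + (8,1)
step 3: (80, 9)  from 1·(71,8) + (9,1)
→ (80, 9).  Check: 80²=6400, 79·9²=6399, difference 1.
k=2:  x_2 = 80·80+79·9·9 = 12799,  y_2 = 80·9+9·80 = 1440

80 9
12799 1440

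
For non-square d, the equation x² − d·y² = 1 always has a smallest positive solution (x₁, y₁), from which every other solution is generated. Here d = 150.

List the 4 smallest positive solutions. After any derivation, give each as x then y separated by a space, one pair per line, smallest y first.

49 4
4801 392
470449 38412
46099201 3763984

d=150: √d = [12; 4,24] (ℓ=2, even), read p_1/q_1
i=0: a=12 ⇒ p=12, q=1
i=1: a=4 ⇒ p=49, q=4
→ (49, 4).  Check: 49²=2401, 150·4²=2400, difference 1.
(x_2, y_2) = (49·49 + 150·4·4, 49·4 + 4·49) = (4801, 392)
(x_3, y_3) = (49·4801 + 150·4·392, 49·392 + 4·4801) = (470449, 38412)
(x_4, y_4) = (49·470449 + 150·4·38412, 49·38412 + 4·470449) = (46099201, 3763984)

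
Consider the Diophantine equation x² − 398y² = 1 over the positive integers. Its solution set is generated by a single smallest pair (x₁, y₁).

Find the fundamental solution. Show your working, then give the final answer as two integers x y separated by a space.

√398 → a₀=19, period (1,18,1,38); ℓ=4 even so k=3
step 0: (19, 1)  from 19·(1,0) + (0,1)
step 1: (20, 1)  from 1·(19,1) + (1,0)
step 2: (379, 19)  from 18·(20,1) + (19,1)
step 3: (399, 20)  from 1·(379,19) + (20,1)
(x₁, y₁) = (399, 20);  399² − 398·20² = 1 ✓

399 20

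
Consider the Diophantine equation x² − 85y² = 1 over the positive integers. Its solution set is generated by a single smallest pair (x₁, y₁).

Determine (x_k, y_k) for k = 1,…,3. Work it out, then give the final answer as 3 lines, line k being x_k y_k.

285769 30996
163327842721 17715391848
93348068572789129 10125019625991228

d=85: √d = [9; 4,1,1,4,18] (ℓ=5, odd), read p_9/q_9
i=0: a=9 ⇒ p=9, q=1
i=1: a=4 ⇒ p=37, q=4
i=2: a=1 ⇒ p=46, q=5
i=3: a=1 ⇒ p=83, q=9
…
i=5: a=18 ⇒ p=6887, q=747
i=6: a=4 ⇒ p=27926, q=3029
i=7: a=1 ⇒ p=34813, q=3776
i=8: a=1 ⇒ p=62739, q=6805
i=9: a=4 ⇒ p=285769, q=30996
fundamental: x₁=285769, y₁=30996  (since 81663921361 − 85·960752016 = 1)
k=2:  x_2 = 285769·285769+85·30996·30996 = 163327842721,  y_2 = 285769·30996+30996·285769 = 17715391848
k=3:  x_3 = 285769·163327842721+85·30996·17715391848 = 93348068572789129,  y_3 = 285769·17715391848+30996·163327842721 = 10125019625991228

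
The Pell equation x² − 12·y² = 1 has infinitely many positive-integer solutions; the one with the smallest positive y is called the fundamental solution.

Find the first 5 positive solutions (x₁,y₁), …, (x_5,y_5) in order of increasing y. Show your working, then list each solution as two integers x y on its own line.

[3; 2,6] for √12; ℓ=2 ⇒ convergent index 1
i=0: a=3 ⇒ p=3, q=1
i=1: a=2 ⇒ p=7, q=2
fundamental: x₁=7, y₁=2  (since 49 − 12·4 = 1)
(7+2√12)^2 = 97 + 28√12
(7+2√12)^3 = 1351 + 390√12
(7+2√12)^4 = 18817 + 5432√12
(7+2√12)^5 = 262087 + 75658√12

7 2
97 28
1351 390
18817 5432
262087 75658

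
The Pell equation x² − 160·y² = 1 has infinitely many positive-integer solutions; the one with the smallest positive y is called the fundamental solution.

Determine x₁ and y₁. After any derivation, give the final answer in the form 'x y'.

721 57

d=160: √d = [12; 1,1,1,5,1,1,1,24] (ℓ=8, even), read p_7/q_7
step 0: (12, 1)  from 12·(1,0) + (0,1)
step 1: (13, 1)  from 1·(12,1) + (1,0)
step 2: (25, 2)  from 1·(13,1) + (12,1)
step 3: (38, 3)  from 1·(25,2) + (13,1)
step 4: (215, 17)  from 5·(38,3) + (25,2)
step 5: (253, 20)  from 1·(215,17) + (38,3)
step 6: (468, 37)  from 1·(253,20) + (215,17)
step 7: (721, 57)  from 1·(468,37) + (253,20)
(x₁, y₁) = (721, 57);  721² − 160·57² = 1 ✓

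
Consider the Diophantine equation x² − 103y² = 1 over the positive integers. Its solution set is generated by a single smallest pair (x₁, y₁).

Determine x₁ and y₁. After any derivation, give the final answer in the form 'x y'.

227528 22419

[10; 6,1,2,1,1,9,1,1,2,1,6,20] for √103; ℓ=12 ⇒ convergent index 11
step 0: (10, 1)  from 10·(1,0) + (0,1)
step 1: (61, 6)  from 6·(10,1) + (1,0)
…
step 4: (274, 27)  from 1·(203,20) + (71,7)
…
step 6: (4567, 450)  from 9·(477,47) + (274,27)
step 7: (5044, 497)  from 1·(4567,450) + (477,47)
…
step 9: (24266, 2391)  from 2·(9611,947) + (5044,497)
step 10: (33877, 3338)  from 1·(24266,2391) + (9611,947)
step 11: (227528, 22419)  from 6·(33877,3338) + (24266,2391)
(x₁, y₁) = (227528, 22419);  227528² − 103·22419² = 1 ✓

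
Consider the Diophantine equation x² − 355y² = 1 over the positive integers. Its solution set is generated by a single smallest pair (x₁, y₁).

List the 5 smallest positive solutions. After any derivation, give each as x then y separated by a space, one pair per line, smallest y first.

√355 → a₀=18, period (1,5,3,3,1,6,1,3,3,5,1,36); ℓ=12 even so k=11
step 0: (18, 1)  from 18·(1,0) + (0,1)
step 1: (19, 1)  from 1·(18,1) + (1,0)
…
step 4: (1187, 63)  from 3·(358,19) + (113,6)
step 5: (1545, 82)  from 1·(1187,63) + (358,19)
step 6: (10457, 555)  from 6·(1545,82) + (1187,63)
step 7: (12002, 637)  from 1·(10457,555) + (1545,82)
step 8: (46463, 2466)  from 3·(12002,637) + (10457,555)
step 9: (151391, 8035)  from 3·(46463,2466) + (12002,637)
step 10: (803418, 42641)  from 5·(151391,8035) + (46463,2466)
step 11: (954809, 50676)  from 1·(803418,42641) + (151391,8035)
fundamental: x₁=954809, y₁=50676  (since 911660226481 − 355·2568056976 = 1)
(954809+50676√355)^2 = 1823320452961 + 96771801768√355
(954809+50676√355)^3 = 3481845556741524089 + 184797174548553948√355
(954809+50676√355)^4 = 6648994948371812427335041 + 352892010866963721270096√355
(954809+50676√355)^5 = 12697040435316401858305944800249 + 673888936007564730309809629380√355

954809 50676
1823320452961 96771801768
3481845556741524089 184797174548553948
6648994948371812427335041 352892010866963721270096
12697040435316401858305944800249 673888936007564730309809629380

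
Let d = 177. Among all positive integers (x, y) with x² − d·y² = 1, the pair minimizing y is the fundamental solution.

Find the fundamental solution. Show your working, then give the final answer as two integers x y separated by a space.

62423 4692

d=177: √d = [13; 3,3,2,8,2,3,3,26] (ℓ=8, even), read p_7/q_7
a_0=13:  p_0=13·1+0=13,  q_0=13·0+1=1
…
a_2=3:  p_2=3·40+13=133,  q_2=3·3+1=10
…
a_4=8:  p_4=8·306+133=2581,  q_4=8·23+10=194
…
a_6=3:  p_6=3·5468+2581=18985,  q_6=3·411+194=1427
a_7=3:  p_7=3·18985+5468=62423,  q_7=3·1427+411=4692
→ (62423, 4692).  Check: 62423²=3896630929, 177·4692²=3896630928, difference 1.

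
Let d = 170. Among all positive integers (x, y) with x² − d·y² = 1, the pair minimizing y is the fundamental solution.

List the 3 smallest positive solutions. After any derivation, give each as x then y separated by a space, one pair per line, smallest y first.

339 26
229841 17628
155831859 11951758

[13; 26] for √170; ℓ=1 ⇒ convergent index 1
step 0: (13, 1)  from 13·(1,0) + (0,1)
step 1: (339, 26)  from 26·(13,1) + (1,0)
fundamental: x₁=339, y₁=26  (since 114921 − 170·676 = 1)
k=2:  x_2 = 339·339+170·26·26 = 229841,  y_2 = 339·26+26·339 = 17628
k=3:  x_3 = 339·229841+170·26·17628 = 155831859,  y_3 = 339·17628+26·229841 = 11951758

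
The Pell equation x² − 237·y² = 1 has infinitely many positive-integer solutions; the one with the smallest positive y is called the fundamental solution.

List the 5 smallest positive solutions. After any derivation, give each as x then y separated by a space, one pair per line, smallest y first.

[15; 2,1,1,7,10,7,1,1,2,30] for √237; ℓ=10 ⇒ convergent index 9
step 0: (15, 1)  from 15·(1,0) + (0,1)
step 1: (31, 2)  from 2·(15,1) + (1,0)
step 2: (46, 3)  from 1·(31,2) + (15,1)
step 3: (77, 5)  from 1·(46,3) + (31,2)
step 4: (585, 38)  from 7·(77,5) + (46,3)
step 5: (5927, 385)  from 10·(585,38) + (77,5)
step 6: (42074, 2733)  from 7·(5927,385) + (585,38)
…
step 8: (90075, 5851)  from 1·(48001,3118) + (42074,2733)
step 9: (228151, 14820)  from 2·(90075,5851) + (48001,3118)
→ (228151, 14820).  Check: 228151²=52052878801, 237·14820²=52052878800, difference 1.
k=2:  x_2 = 228151·228151+237·14820·14820 = 104105757601,  y_2 = 228151·14820+14820·228151 = 6762395640
k=3:  x_3 = 228151·104105757601+237·14820·6762395640 = 47503665404623351,  y_3 = 228151·6762395640+14820·104105757601 = 3085694655308460
k=4:  x_4 = 228151·47503665404623351+237·14820·3085694655308460 = 21676017531356338550401,  y_4 = 228151·3085694655308460+14820·47503665404623351 = 1408008642599798519280
k=5:  x_5 = 228151·21676017531356338550401+237·14820·1408008642599798519280 = 9890810151545456327820453751,  y_5 = 228151·1408008642599798519280+14820·21676017531356338550401 = 642477159632487569289194100

228151 14820
104105757601 6762395640
47503665404623351 3085694655308460
21676017531356338550401 1408008642599798519280
9890810151545456327820453751 642477159632487569289194100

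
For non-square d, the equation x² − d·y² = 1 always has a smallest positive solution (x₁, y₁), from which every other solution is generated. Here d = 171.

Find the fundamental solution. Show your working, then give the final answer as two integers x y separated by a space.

d=171: √d = [13; 13,26] (ℓ=2, even), read p_1/q_1
a_0=13:  p_0=13·1+0=13,  q_0=13·0+1=1
a_1=13:  p_1=13·13+1=170,  q_1=13·1+0=13
(x₁, y₁) = (170, 13);  170² − 171·13² = 1 ✓

170 13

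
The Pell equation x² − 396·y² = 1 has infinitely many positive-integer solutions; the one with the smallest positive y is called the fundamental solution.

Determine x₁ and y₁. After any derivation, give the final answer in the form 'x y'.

199 10

d=396: √d = [19; 1,8,1,38] (ℓ=4, even), read p_3/q_3
step 0: (19, 1)  from 19·(1,0) + (0,1)
…
step 2: (179, 9)  from 8·(20,1) + (19,1)
step 3: (199, 10)  from 1·(179,9) + (20,1)
→ (199, 10).  Check: 199²=39601, 396·10²=39600, difference 1.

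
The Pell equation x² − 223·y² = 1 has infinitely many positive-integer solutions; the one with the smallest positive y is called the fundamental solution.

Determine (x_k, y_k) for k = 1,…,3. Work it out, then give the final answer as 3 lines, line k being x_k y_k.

224 15
100351 6720
44957024 3010545

d=223: √d = [14; 1,13,1,28] (ℓ=4, even), read p_3/q_3
k=0  a_k=14  p_k/q_k = 14/1
…
k=2  a_k=13  p_k/q_k = 209/14
k=3  a_k=1  p_k/q_k = 224/15
(x₁, y₁) = (224, 15);  224² − 223·15² = 1 ✓
(224+15√223)^2 = 100351 + 6720√223
(224+15√223)^3 = 44957024 + 3010545√223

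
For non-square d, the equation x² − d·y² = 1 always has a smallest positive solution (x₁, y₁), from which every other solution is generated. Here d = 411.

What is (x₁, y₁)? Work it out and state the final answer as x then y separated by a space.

d=411: √d = [20; 3,1,1,1,19,1,1,1,3,40] (ℓ=10, even), read p_9/q_9
i=0: a=20 ⇒ p=20, q=1
…
i=3: a=1 ⇒ p=142, q=7
…
i=8: a=1 ⇒ p=13583, q=670
i=9: a=3 ⇒ p=49730, q=2453
fundamental: x₁=49730, y₁=2453  (since 2473072900 − 411·6017209 = 1)

49730 2453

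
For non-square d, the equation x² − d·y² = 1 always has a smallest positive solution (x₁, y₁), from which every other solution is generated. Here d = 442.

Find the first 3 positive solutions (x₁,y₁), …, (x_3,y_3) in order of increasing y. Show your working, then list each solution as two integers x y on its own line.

d=442: √d = [21; 42] (ℓ=1, odd), read p_1/q_1
step 0: (21, 1)  from 21·(1,0) + (0,1)
step 1: (883, 42)  from 42·(21,1) + (1,0)
fundamental: x₁=883, y₁=42  (since 779689 − 442·1764 = 1)
n=2: (883,42)∘(883,42) = (883·883+442·42·42, 883·42+42·883) = (1559377,74172)
n=3: (1559377,74172)∘(883,42) = (883·1559377+442·42·74172, 883·74172+42·1559377) = (2753858899,130987710)

883 42
1559377 74172
2753858899 130987710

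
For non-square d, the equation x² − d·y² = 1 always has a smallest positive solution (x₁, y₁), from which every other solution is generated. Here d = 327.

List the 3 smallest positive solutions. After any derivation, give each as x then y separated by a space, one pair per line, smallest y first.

217 12
94177 5208
40872601 2260260

[18; 12,36] for √327; ℓ=2 ⇒ convergent index 1
k=0  a_k=18  p_k/q_k = 18/1
k=1  a_k=12  p_k/q_k = 217/12
fundamental: x₁=217, y₁=12  (since 47089 − 327·144 = 1)
(x_2, y_2) = (217·217 + 327·12·12, 217·12 + 12·217) = (94177, 5208)
(x_3, y_3) = (217·94177 + 327·12·5208, 217·5208 + 12·94177) = (40872601, 2260260)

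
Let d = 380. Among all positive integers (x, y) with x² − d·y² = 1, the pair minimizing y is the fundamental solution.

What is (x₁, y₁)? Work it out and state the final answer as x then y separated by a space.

√380 → a₀=19, period (2,38); ℓ=2 even so k=1
k=0  a_k=19  p_k/q_k = 19/1
k=1  a_k=2  p_k/q_k = 39/2
→ (39, 2).  Check: 39²=1521, 380·2²=1520, difference 1.

39 2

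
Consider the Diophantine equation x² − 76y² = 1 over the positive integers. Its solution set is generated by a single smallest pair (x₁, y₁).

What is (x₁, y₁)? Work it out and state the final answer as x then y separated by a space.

57799 6630

d=76: √d = [8; 1,2,1,1,5,4,5,1,1,2,1,16] (ℓ=12, even), read p_11/q_11
k=0  a_k=8  p_k/q_k = 8/1
…
k=3  a_k=1  p_k/q_k = 35/4
k=4  a_k=1  p_k/q_k = 61/7
k=5  a_k=5  p_k/q_k = 340/39
…
k=8  a_k=1  p_k/q_k = 8866/1017
…
k=10  a_k=2  p_k/q_k = 41488/4759
k=11  a_k=1  p_k/q_k = 57799/6630
(x₁, y₁) = (57799, 6630);  57799² − 76·6630² = 1 ✓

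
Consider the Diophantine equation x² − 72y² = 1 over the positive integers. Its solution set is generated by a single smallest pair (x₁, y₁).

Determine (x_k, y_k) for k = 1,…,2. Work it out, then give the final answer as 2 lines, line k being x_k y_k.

17 2
577 68

√72 → a₀=8, period (2,16); ℓ=2 even so k=1
k=0  a_k=8  p_k/q_k = 8/1
k=1  a_k=2  p_k/q_k = 17/2
(x₁, y₁) = (17, 2);  17² − 72·2² = 1 ✓
k=2:  x_2 = 17·17+72·2·2 = 577,  y_2 = 17·2+2·17 = 68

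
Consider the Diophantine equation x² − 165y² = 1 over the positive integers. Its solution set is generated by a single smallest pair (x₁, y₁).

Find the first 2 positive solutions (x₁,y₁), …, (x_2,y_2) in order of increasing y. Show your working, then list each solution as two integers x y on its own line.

d=165: √d = [12; 1,5,2,5,1,24] (ℓ=6, even), read p_5/q_5
a_0=12:  p_0=12·1+0=12,  q_0=12·0+1=1
…
a_2=5:  p_2=5·13+12=77,  q_2=5·1+1=6
…
a_4=5:  p_4=5·167+77=912,  q_4=5·13+6=71
a_5=1:  p_5=1·912+167=1079,  q_5=1·71+13=84
(x₁, y₁) = (1079, 84);  1079² − 165·84² = 1 ✓
n=2: (1079,84)∘(1079,84) = (1079·1079+165·84·84, 1079·84+84·1079) = (2328481,181272)

1079 84
2328481 181272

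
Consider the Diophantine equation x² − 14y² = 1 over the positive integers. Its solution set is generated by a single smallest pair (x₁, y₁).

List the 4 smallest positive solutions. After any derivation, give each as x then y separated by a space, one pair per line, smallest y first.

[3; 1,2,1,6] for √14; ℓ=4 ⇒ convergent index 3
i=0: a=3 ⇒ p=3, q=1
i=1: a=1 ⇒ p=4, q=1
i=2: a=2 ⇒ p=11, q=3
i=3: a=1 ⇒ p=15, q=4
fundamental: x₁=15, y₁=4  (since 225 − 14·16 = 1)
(x_2, y_2) = (15·15 + 14·4·4, 15·4 + 4·15) = (449, 120)
(x_3, y_3) = (15·449 + 14·4·120, 15·120 + 4·449) = (13455, 3596)
(x_4, y_4) = (15·13455 + 14·4·3596, 15·3596 + 4·13455) = (403201, 107760)

15 4
449 120
13455 3596
403201 107760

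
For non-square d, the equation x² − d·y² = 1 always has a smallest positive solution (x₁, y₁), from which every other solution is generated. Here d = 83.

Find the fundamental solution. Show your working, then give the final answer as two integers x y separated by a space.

√83 → a₀=9, period (9,18); ℓ=2 even so k=1
i=0: a=9 ⇒ p=9, q=1
i=1: a=9 ⇒ p=82, q=9
→ (82, 9).  Check: 82²=6724, 83·9²=6723, difference 1.

82 9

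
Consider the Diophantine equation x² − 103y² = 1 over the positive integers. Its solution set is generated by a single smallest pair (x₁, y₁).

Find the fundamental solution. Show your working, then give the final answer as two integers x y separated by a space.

227528 22419

[10; 6,1,2,1,1,9,1,1,2,1,6,20] for √103; ℓ=12 ⇒ convergent index 11
k=0  a_k=10  p_k/q_k = 10/1
k=1  a_k=6  p_k/q_k = 61/6
…
k=5  a_k=1  p_k/q_k = 477/47
…
k=7  a_k=1  p_k/q_k = 5044/497
k=8  a_k=1  p_k/q_k = 9611/947
k=9  a_k=2  p_k/q_k = 24266/2391
k=10  a_k=1  p_k/q_k = 33877/3338
k=11  a_k=6  p_k/q_k = 227528/22419
(x₁, y₁) = (227528, 22419);  227528² − 103·22419² = 1 ✓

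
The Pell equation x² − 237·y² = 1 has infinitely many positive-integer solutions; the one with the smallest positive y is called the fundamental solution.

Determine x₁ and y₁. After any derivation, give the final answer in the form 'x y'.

228151 14820

[15; 2,1,1,7,10,7,1,1,2,30] for √237; ℓ=10 ⇒ convergent index 9
i=0: a=15 ⇒ p=15, q=1
i=1: a=2 ⇒ p=31, q=2
i=2: a=1 ⇒ p=46, q=3
i=3: a=1 ⇒ p=77, q=5
…
i=7: a=1 ⇒ p=48001, q=3118
i=8: a=1 ⇒ p=90075, q=5851
i=9: a=2 ⇒ p=228151, q=14820
fundamental: x₁=228151, y₁=14820  (since 52052878801 − 237·219632400 = 1)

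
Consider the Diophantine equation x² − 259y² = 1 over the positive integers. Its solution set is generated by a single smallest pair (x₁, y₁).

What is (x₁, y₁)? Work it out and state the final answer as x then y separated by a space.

√259 → a₀=16, period (10,1,2,3,4,3,2,1,10,32); ℓ=10 even so k=9
a_0=16:  p_0=16·1+0=16,  q_0=16·0+1=1
a_1=10:  p_1=10·16+1=161,  q_1=10·1+0=10
…
a_3=2:  p_3=2·177+161=515,  q_3=2·11+10=32
…
a_8=1:  p_8=1·55265+23931=79196,  q_8=1·3434+1487=4921
a_9=10:  p_9=10·79196+55265=847225,  q_9=10·4921+3434=52644
→ (847225, 52644).  Check: 847225²=717790200625, 259·52644²=717790200624, difference 1.

847225 52644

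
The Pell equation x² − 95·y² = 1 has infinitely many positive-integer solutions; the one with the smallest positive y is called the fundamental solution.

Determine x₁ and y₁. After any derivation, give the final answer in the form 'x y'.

39 4

d=95: √d = [9; 1,2,1,18] (ℓ=4, even), read p_3/q_3
k=0  a_k=9  p_k/q_k = 9/1
…
k=2  a_k=2  p_k/q_k = 29/3
k=3  a_k=1  p_k/q_k = 39/4
→ (39, 4).  Check: 39²=1521, 95·4²=1520, difference 1.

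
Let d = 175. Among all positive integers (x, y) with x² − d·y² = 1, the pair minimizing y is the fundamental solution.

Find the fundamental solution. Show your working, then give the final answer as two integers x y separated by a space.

√175 = [13; 4,2,1,2,4,26, …], period ℓ=6 (even) → k=5
i=0: a=13 ⇒ p=13, q=1
…
i=4: a=2 ⇒ p=463, q=35
i=5: a=4 ⇒ p=2024, q=153
fundamental: x₁=2024, y₁=153  (since 4096576 − 175·23409 = 1)

2024 153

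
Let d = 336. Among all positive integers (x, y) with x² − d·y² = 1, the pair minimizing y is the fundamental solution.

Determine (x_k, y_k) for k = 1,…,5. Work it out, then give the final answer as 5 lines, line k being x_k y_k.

55 3
6049 330
665335 36297
73180801 3992340
8049222775 439121103

√336 → a₀=18, period (3,36); ℓ=2 even so k=1
step 0: (18, 1)  from 18·(1,0) + (0,1)
step 1: (55, 3)  from 3·(18,1) + (1,0)
→ (55, 3).  Check: 55²=3025, 336·3²=3024, difference 1.
n=2: (55,3)∘(55,3) = (55·55+336·3·3, 55·3+3·55) = (6049,330)
n=3: (6049,330)∘(55,3) = (55·6049+336·3·330, 55·330+3·6049) = (665335,36297)
n=4: (665335,36297)∘(55,3) = (55·665335+336·3·36297, 55·36297+3·665335) = (73180801,3992340)
n=5: (73180801,3992340)∘(55,3) = (55·73180801+336·3·3992340, 55·3992340+3·73180801) = (8049222775,439121103)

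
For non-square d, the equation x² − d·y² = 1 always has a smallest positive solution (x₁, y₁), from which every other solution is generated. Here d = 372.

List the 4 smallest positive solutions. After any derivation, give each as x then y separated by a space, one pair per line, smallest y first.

√372 = [19; 3,2,12,2,3,38, …], period ℓ=6 (even) → k=5
a_0=19:  p_0=19·1+0=19,  q_0=19·0+1=1
a_1=3:  p_1=3·19+1=58,  q_1=3·1+0=3
a_2=2:  p_2=2·58+19=135,  q_2=2·3+1=7
…
a_4=2:  p_4=2·1678+135=3491,  q_4=2·87+7=181
a_5=3:  p_5=3·3491+1678=12151,  q_5=3·181+87=630
(x₁, y₁) = (12151, 630);  12151² − 372·630² = 1 ✓
(12151+630√372)^2 = 295293601 + 15310260√372
(12151+630√372)^3 = 7176225079351 + 372069937890√372
(12151+630√372)^4 = 174396621583094401 + 9042043615292520√372

12151 630
295293601 15310260
7176225079351 372069937890
174396621583094401 9042043615292520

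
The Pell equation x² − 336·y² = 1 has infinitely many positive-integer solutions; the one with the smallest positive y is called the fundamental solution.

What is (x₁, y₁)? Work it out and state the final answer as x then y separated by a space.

√336 = [18; 3,36, …], period ℓ=2 (even) → k=1
step 0: (18, 1)  from 18·(1,0) + (0,1)
step 1: (55, 3)  from 3·(18,1) + (1,0)
(x₁, y₁) = (55, 3);  55² − 336·3² = 1 ✓

55 3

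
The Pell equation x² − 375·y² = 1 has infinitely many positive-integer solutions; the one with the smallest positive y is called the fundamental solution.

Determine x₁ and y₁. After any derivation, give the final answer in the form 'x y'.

15124 781

√375 = [19; 2,1,2,1,5,1,2,1,2,38, …], period ℓ=10 (even) → k=9
step 0: (19, 1)  from 19·(1,0) + (0,1)
step 1: (39, 2)  from 2·(19,1) + (1,0)
…
step 6: (1433, 74)  from 1·(1220,63) + (213,11)
step 7: (4086, 211)  from 2·(1433,74) + (1220,63)
step 8: (5519, 285)  from 1·(4086,211) + (1433,74)
step 9: (15124, 781)  from 2·(5519,285) + (4086,211)
(x₁, y₁) = (15124, 781);  15124² − 375·781² = 1 ✓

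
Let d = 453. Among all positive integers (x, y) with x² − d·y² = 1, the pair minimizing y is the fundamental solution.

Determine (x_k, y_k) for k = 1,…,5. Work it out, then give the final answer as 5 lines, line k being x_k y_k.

1653751 77700
5469784740001 256992905400
18091323967121133751 850004548596233100
59837090203895614338960001 2811391744490881177810800
197911295523547060893371760093751 9298683817686228472822980388500

d=453: √d = [21; 3,1,1,10,14,10,1,1,3,42] (ℓ=10, even), read p_9/q_9
step 0: (21, 1)  from 21·(1,0) + (0,1)
step 1: (64, 3)  from 3·(21,1) + (1,0)
…
step 3: (149, 7)  from 1·(85,4) + (64,3)
step 4: (1575, 74)  from 10·(149,7) + (85,4)
step 5: (22199, 1043)  from 14·(1575,74) + (149,7)
step 6: (223565, 10504)  from 10·(22199,1043) + (1575,74)
step 7: (245764, 11547)  from 1·(223565,10504) + (22199,1043)
step 8: (469329, 22051)  from 1·(245764,11547) + (223565,10504)
step 9: (1653751, 77700)  from 3·(469329,22051) + (245764,11547)
(x₁, y₁) = (1653751, 77700);  1653751² − 453·77700² = 1 ✓
k=2:  x_2 = 1653751·1653751+453·77700·77700 = 5469784740001,  y_2 = 1653751·77700+77700·1653751 = 256992905400
k=3:  x_3 = 1653751·5469784740001+453·77700·256992905400 = 18091323967121133751,  y_3 = 1653751·256992905400+77700·5469784740001 = 850004548596233100
k=4:  x_4 = 1653751·18091323967121133751+453·77700·850004548596233100 = 59837090203895614338960001,  y_4 = 1653751·850004548596233100+77700·18091323967121133751 = 2811391744490881177810800
k=5:  x_5 = 1653751·59837090203895614338960001+453·77700·2811391744490881177810800 = 197911295523547060893371760093751,  y_5 = 1653751·2811391744490881177810800+77700·59837090203895614338960001 = 9298683817686228472822980388500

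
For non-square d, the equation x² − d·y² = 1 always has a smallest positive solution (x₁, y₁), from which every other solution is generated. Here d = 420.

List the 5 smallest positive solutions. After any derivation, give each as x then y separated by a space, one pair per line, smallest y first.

d=420: √d = [20; 2,40] (ℓ=2, even), read p_1/q_1
i=0: a=20 ⇒ p=20, q=1
i=1: a=2 ⇒ p=41, q=2
→ (41, 2).  Check: 41²=1681, 420·2²=1680, difference 1.
(41+2√420)^2 = 3361 + 164√420
(41+2√420)^3 = 275561 + 13446√420
(41+2√420)^4 = 22592641 + 1102408√420
(41+2√420)^5 = 1852321001 + 90384010√420

41 2
3361 164
275561 13446
22592641 1102408
1852321001 90384010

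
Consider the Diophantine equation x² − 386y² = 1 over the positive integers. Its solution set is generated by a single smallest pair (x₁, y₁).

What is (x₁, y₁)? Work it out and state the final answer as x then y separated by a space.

√386 = [19; 1,1,1,4,1,18,1,4,1,1,1,38, …], period ℓ=12 (even) → k=11
k=0  a_k=19  p_k/q_k = 19/1
k=1  a_k=1  p_k/q_k = 20/1
k=2  a_k=1  p_k/q_k = 39/2
k=3  a_k=1  p_k/q_k = 59/3
k=4  a_k=4  p_k/q_k = 275/14
…
k=6  a_k=18  p_k/q_k = 6287/320
k=7  a_k=1  p_k/q_k = 6621/337
k=8  a_k=4  p_k/q_k = 32771/1668
k=9  a_k=1  p_k/q_k = 39392/2005
k=10  a_k=1  p_k/q_k = 72163/3673
k=11  a_k=1  p_k/q_k = 111555/5678
(x₁, y₁) = (111555, 5678);  111555² − 386·5678² = 1 ✓

111555 5678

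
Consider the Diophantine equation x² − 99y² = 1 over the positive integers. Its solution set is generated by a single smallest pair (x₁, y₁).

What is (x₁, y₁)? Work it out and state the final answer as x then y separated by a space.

d=99: √d = [9; 1,18] (ℓ=2, even), read p_1/q_1
k=0  a_k=9  p_k/q_k = 9/1
k=1  a_k=1  p_k/q_k = 10/1
(x₁, y₁) = (10, 1);  10² − 99·1² = 1 ✓

10 1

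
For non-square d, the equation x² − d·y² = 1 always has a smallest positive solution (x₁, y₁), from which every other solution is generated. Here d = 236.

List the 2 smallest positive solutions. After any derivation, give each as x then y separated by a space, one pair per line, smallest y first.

d=236: √d = [15; 2,1,3,5,1,6,1,5,3,1,2,30] (ℓ=12, even), read p_11/q_11
k=0  a_k=15  p_k/q_k = 15/1
…
k=10  a_k=1  p_k/q_k = 203535/13249
k=11  a_k=2  p_k/q_k = 561799/36570
→ (561799, 36570).  Check: 561799²=315618116401, 236·36570²=315618116400, difference 1.
k=2:  x_2 = 561799·561799+236·36570·36570 = 631236232801,  y_2 = 561799·36570+36570·561799 = 41089978860

561799 36570
631236232801 41089978860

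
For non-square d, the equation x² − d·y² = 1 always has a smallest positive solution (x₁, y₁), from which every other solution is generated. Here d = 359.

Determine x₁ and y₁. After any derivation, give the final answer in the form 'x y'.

360 19

[18; 1,17,1,36] for √359; ℓ=4 ⇒ convergent index 3
i=0: a=18 ⇒ p=18, q=1
i=1: a=1 ⇒ p=19, q=1
i=2: a=17 ⇒ p=341, q=18
i=3: a=1 ⇒ p=360, q=19
→ (360, 19).  Check: 360²=129600, 359·19²=129599, difference 1.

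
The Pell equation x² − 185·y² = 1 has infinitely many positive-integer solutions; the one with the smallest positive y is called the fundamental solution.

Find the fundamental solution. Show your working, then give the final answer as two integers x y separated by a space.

9249 680

[13; 1,1,1,1,26] for √185; ℓ=5 ⇒ convergent index 9
i=0: a=13 ⇒ p=13, q=1
i=1: a=1 ⇒ p=14, q=1
…
i=5: a=26 ⇒ p=1809, q=133
…
i=7: a=1 ⇒ p=3686, q=271
i=8: a=1 ⇒ p=5563, q=409
i=9: a=1 ⇒ p=9249, q=680
→ (9249, 680).  Check: 9249²=85544001, 185·680²=85544000, difference 1.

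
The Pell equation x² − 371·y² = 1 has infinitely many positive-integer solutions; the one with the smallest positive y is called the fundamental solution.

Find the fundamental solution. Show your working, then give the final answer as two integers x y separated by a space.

d=371: √d = [19; 3,1,4,1,3,38] (ℓ=6, even), read p_5/q_5
step 0: (19, 1)  from 19·(1,0) + (0,1)
step 1: (58, 3)  from 3·(19,1) + (1,0)
…
step 3: (366, 19)  from 4·(77,4) + (58,3)
step 4: (443, 23)  from 1·(366,19) + (77,4)
step 5: (1695, 88)  from 3·(443,23) + (366,19)
→ (1695, 88).  Check: 1695²=2873025, 371·88²=2873024, difference 1.

1695 88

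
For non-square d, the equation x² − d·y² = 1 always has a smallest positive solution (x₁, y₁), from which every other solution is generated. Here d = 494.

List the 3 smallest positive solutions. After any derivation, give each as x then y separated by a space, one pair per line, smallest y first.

73035 3286
10668222449 479986020
1558307253052395 70111557938114

[22; 4,2,2,1,2,1,2,2,4,44] for √494; ℓ=10 ⇒ convergent index 9
k=0  a_k=22  p_k/q_k = 22/1
…
k=2  a_k=2  p_k/q_k = 200/9
k=3  a_k=2  p_k/q_k = 489/22
…
k=7  a_k=2  p_k/q_k = 6979/314
k=8  a_k=2  p_k/q_k = 16514/743
k=9  a_k=4  p_k/q_k = 73035/3286
(x₁, y₁) = (73035, 3286);  73035² − 494·3286² = 1 ✓
(x_2, y_2) = (73035·73035 + 494·3286·3286, 73035·3286 + 3286·73035) = (10668222449, 479986020)
(x_3, y_3) = (73035·10668222449 + 494·3286·479986020, 73035·479986020 + 3286·10668222449) = (1558307253052395, 70111557938114)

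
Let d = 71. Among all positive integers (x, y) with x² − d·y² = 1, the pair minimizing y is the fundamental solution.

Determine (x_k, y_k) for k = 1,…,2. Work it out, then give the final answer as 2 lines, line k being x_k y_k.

3480 413
24220799 2874480

[8; 2,2,1,7,1,2,2,16] for √71; ℓ=8 ⇒ convergent index 7
step 0: (8, 1)  from 8·(1,0) + (0,1)
…
step 2: (42, 5)  from 2·(17,2) + (8,1)
step 3: (59, 7)  from 1·(42,5) + (17,2)
…
step 5: (514, 61)  from 1·(455,54) + (59,7)
step 6: (1483, 176)  from 2·(514,61) + (455,54)
step 7: (3480, 413)  from 2·(1483,176) + (514,61)
fundamental: x₁=3480, y₁=413  (since 12110400 − 71·170569 = 1)
(3480+413√71)^2 = 24220799 + 2874480√71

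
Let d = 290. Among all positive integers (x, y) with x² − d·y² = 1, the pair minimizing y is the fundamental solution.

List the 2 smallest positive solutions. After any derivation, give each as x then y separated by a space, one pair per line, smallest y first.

579 34
670481 39372

√290 → a₀=17, period (34); ℓ=1 odd so k=1
k=0  a_k=17  p_k/q_k = 17/1
k=1  a_k=34  p_k/q_k = 579/34
(x₁, y₁) = (579, 34);  579² − 290·34² = 1 ✓
n=2: (579,34)∘(579,34) = (579·579+290·34·34, 579·34+34·579) = (670481,39372)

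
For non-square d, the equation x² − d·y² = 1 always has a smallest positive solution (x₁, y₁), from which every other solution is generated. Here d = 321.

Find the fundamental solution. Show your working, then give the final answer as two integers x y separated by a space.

215 12

d=321: √d = [17; 1,10,1,34] (ℓ=4, even), read p_3/q_3
a_0=17:  p_0=17·1+0=17,  q_0=17·0+1=1
…
a_2=10:  p_2=10·18+17=197,  q_2=10·1+1=11
a_3=1:  p_3=1·197+18=215,  q_3=1·11+1=12
(x₁, y₁) = (215, 12);  215² − 321·12² = 1 ✓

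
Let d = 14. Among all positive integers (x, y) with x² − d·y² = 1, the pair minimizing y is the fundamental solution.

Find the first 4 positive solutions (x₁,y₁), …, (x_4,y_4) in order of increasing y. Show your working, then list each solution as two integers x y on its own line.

15 4
449 120
13455 3596
403201 107760

d=14: √d = [3; 1,2,1,6] (ℓ=4, even), read p_3/q_3
i=0: a=3 ⇒ p=3, q=1
…
i=2: a=2 ⇒ p=11, q=3
i=3: a=1 ⇒ p=15, q=4
(x₁, y₁) = (15, 4);  15² − 14·4² = 1 ✓
(x_2, y_2) = (15·15 + 14·4·4, 15·4 + 4·15) = (449, 120)
(x_3, y_3) = (15·449 + 14·4·120, 15·120 + 4·449) = (13455, 3596)
(x_4, y_4) = (15·13455 + 14·4·3596, 15·3596 + 4·13455) = (403201, 107760)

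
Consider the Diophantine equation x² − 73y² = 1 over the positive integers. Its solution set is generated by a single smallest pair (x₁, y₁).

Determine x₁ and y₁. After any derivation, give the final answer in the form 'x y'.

√73 → a₀=8, period (1,1,5,5,1,1,16); ℓ=7 odd so k=13
step 0: (8, 1)  from 8·(1,0) + (0,1)
step 1: (9, 1)  from 1·(8,1) + (1,0)
step 2: (17, 2)  from 1·(9,1) + (8,1)
…
step 9: (36406, 4261)  from 1·(18737,2193) + (17669,2068)
…
step 12: (1241008, 145249)  from 1·(1040241,121751) + (200767,23498)
step 13: (2281249, 267000)  from 1·(1241008,145249) + (1040241,121751)
→ (2281249, 267000).  Check: 2281249²=5204097000001, 73·267000²=5204097000000, difference 1.

2281249 267000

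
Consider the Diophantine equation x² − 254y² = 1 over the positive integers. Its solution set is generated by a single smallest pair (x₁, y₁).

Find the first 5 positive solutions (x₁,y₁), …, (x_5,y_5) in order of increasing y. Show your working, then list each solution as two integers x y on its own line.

√254 → a₀=15, period (1,14,1,30); ℓ=4 even so k=3
k=0  a_k=15  p_k/q_k = 15/1
k=1  a_k=1  p_k/q_k = 16/1
k=2  a_k=14  p_k/q_k = 239/15
k=3  a_k=1  p_k/q_k = 255/16
→ (255, 16).  Check: 255²=65025, 254·16²=65024, difference 1.
(x_2, y_2) = (255·255 + 254·16·16, 255·16 + 16·255) = (130049, 8160)
(x_3, y_3) = (255·130049 + 254·16·8160, 255·8160 + 16·130049) = (66324735, 4161584)
(x_4, y_4) = (255·66324735 + 254·16·4161584, 255·4161584 + 16·66324735) = (33825484801, 2122399680)
(x_5, y_5) = (255·33825484801 + 254·16·2122399680, 255·2122399680 + 16·33825484801) = (17250930923775, 1082419675216)

255 16
130049 8160
66324735 4161584
33825484801 2122399680
17250930923775 1082419675216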